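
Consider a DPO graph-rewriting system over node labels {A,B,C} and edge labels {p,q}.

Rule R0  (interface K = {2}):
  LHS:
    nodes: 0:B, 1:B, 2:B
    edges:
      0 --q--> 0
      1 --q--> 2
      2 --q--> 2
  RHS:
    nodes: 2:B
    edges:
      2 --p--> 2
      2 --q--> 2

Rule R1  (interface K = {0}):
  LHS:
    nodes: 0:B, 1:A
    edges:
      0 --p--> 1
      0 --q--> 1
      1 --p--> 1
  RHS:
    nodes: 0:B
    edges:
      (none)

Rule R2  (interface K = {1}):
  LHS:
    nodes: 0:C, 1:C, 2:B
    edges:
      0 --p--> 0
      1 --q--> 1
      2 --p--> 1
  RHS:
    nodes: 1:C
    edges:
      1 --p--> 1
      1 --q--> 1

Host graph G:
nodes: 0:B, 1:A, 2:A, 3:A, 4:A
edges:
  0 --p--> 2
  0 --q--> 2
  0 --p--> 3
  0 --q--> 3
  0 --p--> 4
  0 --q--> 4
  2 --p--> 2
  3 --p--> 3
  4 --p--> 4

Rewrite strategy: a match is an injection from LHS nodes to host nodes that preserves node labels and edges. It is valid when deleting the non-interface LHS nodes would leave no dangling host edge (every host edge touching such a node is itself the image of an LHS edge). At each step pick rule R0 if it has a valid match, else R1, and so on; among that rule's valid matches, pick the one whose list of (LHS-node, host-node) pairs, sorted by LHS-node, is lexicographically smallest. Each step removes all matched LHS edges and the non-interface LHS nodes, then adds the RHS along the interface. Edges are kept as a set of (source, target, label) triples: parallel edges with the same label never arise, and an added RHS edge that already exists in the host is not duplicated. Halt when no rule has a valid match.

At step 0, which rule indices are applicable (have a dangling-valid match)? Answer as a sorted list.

R0: no valid match — LHS pattern not found
R1: 3 valid matches — {0↦0, 1↦2}, {0↦0, 1↦3}, {0↦0, 1↦4}
R2: no valid match — LHS pattern not found

Answer: [R1]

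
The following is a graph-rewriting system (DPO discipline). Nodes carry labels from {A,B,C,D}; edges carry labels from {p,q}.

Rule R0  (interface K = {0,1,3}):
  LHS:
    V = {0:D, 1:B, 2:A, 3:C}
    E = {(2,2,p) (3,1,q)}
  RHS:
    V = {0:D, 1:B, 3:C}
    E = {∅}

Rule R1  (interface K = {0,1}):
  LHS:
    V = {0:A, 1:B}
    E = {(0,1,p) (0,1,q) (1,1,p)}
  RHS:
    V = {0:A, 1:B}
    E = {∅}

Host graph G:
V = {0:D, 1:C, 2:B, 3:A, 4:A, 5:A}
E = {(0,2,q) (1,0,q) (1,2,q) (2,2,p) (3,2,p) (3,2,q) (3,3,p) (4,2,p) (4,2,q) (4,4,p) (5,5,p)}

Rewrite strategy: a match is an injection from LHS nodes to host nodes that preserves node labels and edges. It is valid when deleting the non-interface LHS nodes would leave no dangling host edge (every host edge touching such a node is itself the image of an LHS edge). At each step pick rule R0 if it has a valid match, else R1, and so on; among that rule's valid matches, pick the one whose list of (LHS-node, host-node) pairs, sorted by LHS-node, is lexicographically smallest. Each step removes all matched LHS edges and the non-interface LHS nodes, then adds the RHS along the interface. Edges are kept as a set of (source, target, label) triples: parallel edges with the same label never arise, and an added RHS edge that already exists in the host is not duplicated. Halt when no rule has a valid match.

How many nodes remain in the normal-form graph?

initial: |V|=6 |E|=11  E = 0-q->2 1-q->0 1-q->2 2-p->2 3-p->2 3-q->2 3-p->3 4-p->2 4-q->2 4-p->4 5-p->5
step 1: apply R0 at {0↦0, 1↦2, 2↦5, 3↦1}  → |V|=5 |E|=9  E = 0-q->2 1-q->0 2-p->2 3-p->2 3-q->2 3-p->3 4-p->2 4-q->2 4-p->4
step 2: apply R1 at {0↦3, 1↦2}  → |V|=5 |E|=6  E = 0-q->2 1-q->0 3-p->3 4-p->2 4-q->2 4-p->4
final graph: no rule applies after step 2
NF nodes: {0:D, 1:C, 2:B, 3:A, 4:A}

Answer: 5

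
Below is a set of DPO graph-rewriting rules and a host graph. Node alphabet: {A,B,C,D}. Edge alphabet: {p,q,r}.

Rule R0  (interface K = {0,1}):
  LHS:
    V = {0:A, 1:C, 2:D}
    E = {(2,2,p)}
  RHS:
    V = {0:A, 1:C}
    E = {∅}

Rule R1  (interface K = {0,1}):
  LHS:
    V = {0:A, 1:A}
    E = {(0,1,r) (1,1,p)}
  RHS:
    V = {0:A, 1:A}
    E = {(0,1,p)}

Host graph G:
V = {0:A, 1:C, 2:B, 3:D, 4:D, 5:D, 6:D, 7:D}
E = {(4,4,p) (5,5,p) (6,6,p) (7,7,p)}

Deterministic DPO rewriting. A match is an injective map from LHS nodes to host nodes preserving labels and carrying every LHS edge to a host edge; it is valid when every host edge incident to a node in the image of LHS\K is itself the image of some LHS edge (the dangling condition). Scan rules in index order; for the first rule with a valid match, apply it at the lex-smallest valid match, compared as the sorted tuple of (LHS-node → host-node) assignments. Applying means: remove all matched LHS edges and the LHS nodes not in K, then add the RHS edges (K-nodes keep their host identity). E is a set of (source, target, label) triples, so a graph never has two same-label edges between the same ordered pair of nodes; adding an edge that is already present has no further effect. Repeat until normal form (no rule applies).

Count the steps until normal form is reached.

start.  V:8 E:4  edges: 4-p->4 5-p->5 6-p->6 7-p->7
1. fire R0 via {0↦0, 1↦1, 2↦4}  →  V:7 E:3  edges: 5-p->5 6-p->6 7-p->7
2. fire R0 via {0↦0, 1↦1, 2↦5}  →  V:6 E:2  edges: 6-p->6 7-p->7
3. fire R0 via {0↦0, 1↦1, 2↦6}  →  V:5 E:1  edges: 7-p->7
4. fire R0 via {0↦0, 1↦1, 2↦7}  →  V:4 E:0  edges: ∅
final graph: no rule applies after step 4

Answer: 4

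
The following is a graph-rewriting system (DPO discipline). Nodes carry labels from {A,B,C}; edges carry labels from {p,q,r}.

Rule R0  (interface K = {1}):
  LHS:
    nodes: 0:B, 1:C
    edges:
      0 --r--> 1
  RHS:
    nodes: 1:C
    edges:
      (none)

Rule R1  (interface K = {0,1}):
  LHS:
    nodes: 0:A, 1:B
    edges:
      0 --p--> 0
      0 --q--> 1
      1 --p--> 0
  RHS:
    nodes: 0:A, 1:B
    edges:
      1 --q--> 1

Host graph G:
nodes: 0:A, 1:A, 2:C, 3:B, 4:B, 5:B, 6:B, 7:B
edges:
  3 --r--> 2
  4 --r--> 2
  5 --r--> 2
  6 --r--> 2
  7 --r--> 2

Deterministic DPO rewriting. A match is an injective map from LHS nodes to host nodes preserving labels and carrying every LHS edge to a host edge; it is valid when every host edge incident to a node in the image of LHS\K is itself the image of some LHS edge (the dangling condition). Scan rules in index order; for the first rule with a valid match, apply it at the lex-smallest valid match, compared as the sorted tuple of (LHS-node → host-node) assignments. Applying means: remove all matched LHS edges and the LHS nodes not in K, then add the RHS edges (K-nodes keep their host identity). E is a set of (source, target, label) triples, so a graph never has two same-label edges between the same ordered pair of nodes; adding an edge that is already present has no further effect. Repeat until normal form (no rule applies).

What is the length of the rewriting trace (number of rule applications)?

Answer: 5

Derivation:
start.  V:8 E:5  edges: 3-r->2 4-r->2 5-r->2 6-r->2 7-r->2
1. fire R0 via {0↦3, 1↦2}  →  V:7 E:4  edges: 4-r->2 5-r->2 6-r->2 7-r->2
2. fire R0 via {0↦4, 1↦2}  →  V:6 E:3  edges: 5-r->2 6-r->2 7-r->2
3. fire R0 via {0↦5, 1↦2}  →  V:5 E:2  edges: 6-r->2 7-r->2
4. fire R0 via {0↦6, 1↦2}  →  V:4 E:1  edges: 7-r->2
5. fire R0 via {0↦7, 1↦2}  →  V:3 E:0  edges: ∅
normal form: no rule applies after step 5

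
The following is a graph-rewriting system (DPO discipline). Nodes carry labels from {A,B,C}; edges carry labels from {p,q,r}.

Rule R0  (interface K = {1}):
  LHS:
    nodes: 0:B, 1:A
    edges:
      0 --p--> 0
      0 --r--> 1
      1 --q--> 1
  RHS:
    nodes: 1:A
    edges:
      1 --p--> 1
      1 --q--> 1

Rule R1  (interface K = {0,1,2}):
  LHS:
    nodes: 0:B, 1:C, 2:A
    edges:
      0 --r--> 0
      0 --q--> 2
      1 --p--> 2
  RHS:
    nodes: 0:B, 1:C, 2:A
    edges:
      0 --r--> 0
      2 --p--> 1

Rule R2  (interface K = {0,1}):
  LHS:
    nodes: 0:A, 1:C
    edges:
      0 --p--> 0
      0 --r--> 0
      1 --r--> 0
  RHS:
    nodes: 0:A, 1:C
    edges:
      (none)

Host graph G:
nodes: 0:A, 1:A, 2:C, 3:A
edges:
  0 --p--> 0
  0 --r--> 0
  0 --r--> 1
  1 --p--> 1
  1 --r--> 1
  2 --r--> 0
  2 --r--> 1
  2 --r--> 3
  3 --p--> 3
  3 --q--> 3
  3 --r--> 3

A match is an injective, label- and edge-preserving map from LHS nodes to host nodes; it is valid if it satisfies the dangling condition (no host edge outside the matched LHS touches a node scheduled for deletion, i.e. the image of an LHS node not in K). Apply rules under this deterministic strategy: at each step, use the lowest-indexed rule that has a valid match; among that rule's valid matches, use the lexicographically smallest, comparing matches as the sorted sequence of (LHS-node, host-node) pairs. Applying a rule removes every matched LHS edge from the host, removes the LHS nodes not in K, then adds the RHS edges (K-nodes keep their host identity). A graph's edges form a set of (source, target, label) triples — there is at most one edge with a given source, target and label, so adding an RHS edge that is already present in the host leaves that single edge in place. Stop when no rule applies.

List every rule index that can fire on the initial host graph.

R0: no valid match — LHS pattern not found
R1: no valid match — LHS pattern not found
R2: 3 valid matches — {0↦0, 1↦2}, {0↦1, 1↦2}, {0↦3, 1↦2}

Answer: [R2]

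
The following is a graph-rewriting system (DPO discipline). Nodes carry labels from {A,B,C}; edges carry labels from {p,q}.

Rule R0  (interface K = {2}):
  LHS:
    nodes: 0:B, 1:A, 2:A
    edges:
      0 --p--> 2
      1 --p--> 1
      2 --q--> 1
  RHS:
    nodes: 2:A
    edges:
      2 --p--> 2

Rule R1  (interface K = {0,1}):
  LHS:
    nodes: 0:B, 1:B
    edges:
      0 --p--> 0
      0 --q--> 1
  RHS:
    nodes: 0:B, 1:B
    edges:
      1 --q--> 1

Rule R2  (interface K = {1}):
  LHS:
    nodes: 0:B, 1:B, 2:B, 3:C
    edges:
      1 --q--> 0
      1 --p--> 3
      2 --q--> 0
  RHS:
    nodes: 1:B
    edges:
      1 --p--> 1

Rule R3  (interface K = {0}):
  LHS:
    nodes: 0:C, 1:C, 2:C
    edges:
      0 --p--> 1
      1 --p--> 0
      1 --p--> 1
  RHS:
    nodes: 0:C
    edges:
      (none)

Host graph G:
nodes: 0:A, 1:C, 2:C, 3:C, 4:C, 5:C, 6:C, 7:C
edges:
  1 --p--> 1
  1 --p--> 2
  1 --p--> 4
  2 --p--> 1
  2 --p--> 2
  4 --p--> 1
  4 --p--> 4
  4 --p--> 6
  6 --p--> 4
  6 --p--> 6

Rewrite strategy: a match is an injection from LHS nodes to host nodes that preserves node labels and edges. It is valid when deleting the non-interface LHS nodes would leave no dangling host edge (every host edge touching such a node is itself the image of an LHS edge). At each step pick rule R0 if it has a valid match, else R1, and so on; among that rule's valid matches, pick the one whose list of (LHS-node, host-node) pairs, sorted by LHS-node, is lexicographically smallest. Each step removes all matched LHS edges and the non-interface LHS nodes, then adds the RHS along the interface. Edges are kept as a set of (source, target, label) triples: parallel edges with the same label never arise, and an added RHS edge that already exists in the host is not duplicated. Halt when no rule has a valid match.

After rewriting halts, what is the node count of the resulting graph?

start.  V:8 E:10  edges: 1-p->1 1-p->2 1-p->4 2-p->1 2-p->2 4-p->1 4-p->4 4-p->6 6-p->4 6-p->6
1. fire R3 via {0↦1, 1↦2, 2↦3}  →  V:6 E:7  edges: 1-p->1 1-p->4 4-p->1 4-p->4 4-p->6 6-p->4 6-p->6
2. fire R3 via {0↦4, 1↦1, 2↦5}  →  V:4 E:4  edges: 4-p->4 4-p->6 6-p->4 6-p->6
3. fire R3 via {0↦4, 1↦6, 2↦7}  →  V:2 E:1  edges: 4-p->4
halt: no rule applies after step 3
NF nodes: {0:A, 4:C}

Answer: 2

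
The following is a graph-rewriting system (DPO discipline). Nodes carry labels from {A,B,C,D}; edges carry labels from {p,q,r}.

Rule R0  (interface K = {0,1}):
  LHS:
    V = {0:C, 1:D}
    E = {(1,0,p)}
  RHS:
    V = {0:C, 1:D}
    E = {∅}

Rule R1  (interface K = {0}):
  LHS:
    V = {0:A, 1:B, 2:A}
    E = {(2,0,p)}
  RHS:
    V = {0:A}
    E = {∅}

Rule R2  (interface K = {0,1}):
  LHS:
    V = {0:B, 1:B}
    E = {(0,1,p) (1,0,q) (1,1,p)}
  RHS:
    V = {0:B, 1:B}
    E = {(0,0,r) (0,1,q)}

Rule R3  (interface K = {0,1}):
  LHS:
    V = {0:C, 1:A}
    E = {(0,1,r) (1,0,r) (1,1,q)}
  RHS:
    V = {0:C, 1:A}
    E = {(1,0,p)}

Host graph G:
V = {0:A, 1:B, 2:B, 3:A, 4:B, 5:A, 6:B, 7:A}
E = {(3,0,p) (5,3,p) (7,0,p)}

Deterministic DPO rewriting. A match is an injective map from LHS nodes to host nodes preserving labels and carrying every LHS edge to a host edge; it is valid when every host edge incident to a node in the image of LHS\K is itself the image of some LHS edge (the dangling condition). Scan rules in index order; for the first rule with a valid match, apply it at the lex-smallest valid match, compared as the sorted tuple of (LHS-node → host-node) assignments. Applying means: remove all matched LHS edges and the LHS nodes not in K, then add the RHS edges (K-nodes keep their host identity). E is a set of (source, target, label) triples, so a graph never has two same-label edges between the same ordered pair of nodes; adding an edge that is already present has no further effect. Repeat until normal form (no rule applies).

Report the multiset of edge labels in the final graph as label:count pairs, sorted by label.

Answer: (no edges)

Rewrite trace:
[0] host  ⇒  8 nodes, 3 edges  {3-p->0 5-p->3 7-p->0}
[1] R1 @ {0↦0, 1↦1, 2↦7}  ⇒  6 nodes, 2 edges  {3-p->0 5-p->3}
[2] R1 @ {0↦3, 1↦2, 2↦5}  ⇒  4 nodes, 1 edges  {3-p->0}
[3] R1 @ {0↦0, 1↦4, 2↦3}  ⇒  2 nodes, 0 edges  {∅}
halt: no rule applies after step 3
NF edges: []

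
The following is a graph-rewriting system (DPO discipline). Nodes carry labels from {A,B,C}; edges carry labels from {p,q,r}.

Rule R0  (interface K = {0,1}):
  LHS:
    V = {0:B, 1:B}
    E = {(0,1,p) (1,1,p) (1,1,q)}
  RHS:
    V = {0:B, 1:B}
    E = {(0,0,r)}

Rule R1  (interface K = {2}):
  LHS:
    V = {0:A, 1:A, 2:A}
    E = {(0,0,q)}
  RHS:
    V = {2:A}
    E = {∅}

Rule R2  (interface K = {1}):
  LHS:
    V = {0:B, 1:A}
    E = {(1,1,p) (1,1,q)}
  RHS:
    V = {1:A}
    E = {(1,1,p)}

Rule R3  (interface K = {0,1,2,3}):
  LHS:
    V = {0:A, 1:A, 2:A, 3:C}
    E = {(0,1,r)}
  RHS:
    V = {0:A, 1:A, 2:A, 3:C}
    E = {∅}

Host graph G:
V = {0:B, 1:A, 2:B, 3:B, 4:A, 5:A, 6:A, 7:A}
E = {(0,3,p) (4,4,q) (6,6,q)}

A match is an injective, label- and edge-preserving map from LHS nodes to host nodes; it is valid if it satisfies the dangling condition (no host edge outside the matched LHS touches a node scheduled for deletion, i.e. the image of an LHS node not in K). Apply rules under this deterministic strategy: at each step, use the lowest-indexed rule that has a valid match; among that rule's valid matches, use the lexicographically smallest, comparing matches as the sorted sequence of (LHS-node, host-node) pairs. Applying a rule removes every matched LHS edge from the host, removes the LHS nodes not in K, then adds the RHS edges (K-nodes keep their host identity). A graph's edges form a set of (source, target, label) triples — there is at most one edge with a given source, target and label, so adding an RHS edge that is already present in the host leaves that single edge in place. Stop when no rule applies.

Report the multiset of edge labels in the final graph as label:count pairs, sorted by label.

Answer: p:1

Derivation:
start.  V:8 E:3  edges: 0-p->3 4-q->4 6-q->6
1. fire R1 via {0↦4, 1↦1, 2↦5}  →  V:6 E:2  edges: 0-p->3 6-q->6
2. fire R1 via {0↦6, 1↦5, 2↦7}  →  V:4 E:1  edges: 0-p->3
normal form: no rule applies after step 2
NF edges: [(0, 3, 'p')]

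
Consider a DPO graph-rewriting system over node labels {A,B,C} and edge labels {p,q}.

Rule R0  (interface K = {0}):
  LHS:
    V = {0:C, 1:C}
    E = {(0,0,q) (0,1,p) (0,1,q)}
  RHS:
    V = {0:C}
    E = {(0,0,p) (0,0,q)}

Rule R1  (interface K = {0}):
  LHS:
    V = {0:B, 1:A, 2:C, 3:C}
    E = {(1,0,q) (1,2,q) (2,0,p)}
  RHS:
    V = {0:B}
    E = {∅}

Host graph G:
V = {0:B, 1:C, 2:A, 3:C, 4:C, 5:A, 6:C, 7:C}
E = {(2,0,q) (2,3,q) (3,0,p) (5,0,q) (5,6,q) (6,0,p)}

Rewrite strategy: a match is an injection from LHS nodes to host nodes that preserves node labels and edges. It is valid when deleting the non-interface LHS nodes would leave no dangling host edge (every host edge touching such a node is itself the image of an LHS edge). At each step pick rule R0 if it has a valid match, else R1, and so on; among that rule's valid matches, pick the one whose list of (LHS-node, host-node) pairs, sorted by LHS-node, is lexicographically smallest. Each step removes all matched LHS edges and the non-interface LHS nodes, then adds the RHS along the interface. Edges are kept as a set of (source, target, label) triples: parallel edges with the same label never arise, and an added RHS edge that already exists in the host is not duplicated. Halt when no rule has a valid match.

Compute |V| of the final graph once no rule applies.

Answer: 2

Derivation:
initial: |V|=8 |E|=6  E = 2-q->0 2-q->3 3-p->0 5-q->0 5-q->6 6-p->0
step 1: apply R1 at {0↦0, 1↦2, 2↦3, 3↦1}  → |V|=5 |E|=3  E = 5-q->0 5-q->6 6-p->0
step 2: apply R1 at {0↦0, 1↦5, 2↦6, 3↦4}  → |V|=2 |E|=0  E = ∅
final graph: no rule applies after step 2
NF nodes: {0:B, 7:C}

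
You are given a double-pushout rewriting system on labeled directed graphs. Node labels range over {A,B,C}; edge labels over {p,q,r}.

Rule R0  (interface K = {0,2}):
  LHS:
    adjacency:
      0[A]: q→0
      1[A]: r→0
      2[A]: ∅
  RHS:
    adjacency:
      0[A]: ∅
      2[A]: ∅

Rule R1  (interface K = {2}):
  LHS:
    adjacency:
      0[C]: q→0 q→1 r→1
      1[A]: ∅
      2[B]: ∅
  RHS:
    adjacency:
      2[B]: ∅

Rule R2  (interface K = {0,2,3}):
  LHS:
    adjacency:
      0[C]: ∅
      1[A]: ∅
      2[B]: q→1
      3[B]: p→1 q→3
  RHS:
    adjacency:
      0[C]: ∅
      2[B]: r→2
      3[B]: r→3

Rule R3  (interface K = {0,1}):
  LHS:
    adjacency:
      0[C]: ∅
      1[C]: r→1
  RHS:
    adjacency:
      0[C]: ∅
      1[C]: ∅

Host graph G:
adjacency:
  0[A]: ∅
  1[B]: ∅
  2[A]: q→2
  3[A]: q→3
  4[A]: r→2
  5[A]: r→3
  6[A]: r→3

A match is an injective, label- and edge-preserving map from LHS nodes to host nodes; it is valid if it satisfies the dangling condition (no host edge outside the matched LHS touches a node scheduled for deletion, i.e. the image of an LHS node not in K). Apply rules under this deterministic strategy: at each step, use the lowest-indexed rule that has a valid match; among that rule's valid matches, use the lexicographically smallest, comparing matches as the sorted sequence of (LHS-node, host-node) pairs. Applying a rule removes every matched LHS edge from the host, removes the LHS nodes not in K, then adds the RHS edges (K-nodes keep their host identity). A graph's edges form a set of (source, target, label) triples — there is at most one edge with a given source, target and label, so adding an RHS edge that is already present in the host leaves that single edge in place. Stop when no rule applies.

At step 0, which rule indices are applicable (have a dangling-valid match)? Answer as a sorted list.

Answer: [R0]

Derivation:
R0: 12 valid matches — {0↦2, 1↦4, 2↦0}, {0↦2, 1↦4, 2↦3}, {0↦2, 1↦4, 2↦5} (+9 more)
R1: no valid match — LHS pattern not found
R2: no valid match — LHS pattern not found
R3: no valid match — LHS pattern not found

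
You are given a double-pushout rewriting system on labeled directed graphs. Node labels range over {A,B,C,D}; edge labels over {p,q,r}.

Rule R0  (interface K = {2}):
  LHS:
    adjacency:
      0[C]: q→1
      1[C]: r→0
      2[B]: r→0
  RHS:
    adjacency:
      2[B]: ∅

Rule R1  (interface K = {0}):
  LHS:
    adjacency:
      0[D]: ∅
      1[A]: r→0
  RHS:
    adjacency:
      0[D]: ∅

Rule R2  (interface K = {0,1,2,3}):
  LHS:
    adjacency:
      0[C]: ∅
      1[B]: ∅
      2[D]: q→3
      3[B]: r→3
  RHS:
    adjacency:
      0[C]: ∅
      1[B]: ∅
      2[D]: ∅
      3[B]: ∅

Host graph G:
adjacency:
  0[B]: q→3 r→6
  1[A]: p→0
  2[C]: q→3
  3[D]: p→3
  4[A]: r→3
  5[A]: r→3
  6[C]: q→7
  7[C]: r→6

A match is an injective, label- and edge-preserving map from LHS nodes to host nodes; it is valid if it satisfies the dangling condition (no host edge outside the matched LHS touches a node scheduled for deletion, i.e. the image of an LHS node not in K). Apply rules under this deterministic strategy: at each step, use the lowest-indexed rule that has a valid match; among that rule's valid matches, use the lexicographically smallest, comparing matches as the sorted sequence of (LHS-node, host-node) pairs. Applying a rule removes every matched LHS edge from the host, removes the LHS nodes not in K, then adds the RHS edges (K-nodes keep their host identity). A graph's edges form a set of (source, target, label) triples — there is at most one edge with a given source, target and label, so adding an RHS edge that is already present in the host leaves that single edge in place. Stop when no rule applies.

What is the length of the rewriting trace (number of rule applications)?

Answer: 3

Derivation:
start.  V:8 E:9  edges: 0-q->3 0-r->6 1-p->0 2-q->3 3-p->3 4-r->3 5-r->3 6-q->7 7-r->6
1. fire R0 via {0↦6, 1↦7, 2↦0}  →  V:6 E:6  edges: 0-q->3 1-p->0 2-q->3 3-p->3 4-r->3 5-r->3
2. fire R1 via {0↦3, 1↦4}  →  V:5 E:5  edges: 0-q->3 1-p->0 2-q->3 3-p->3 5-r->3
3. fire R1 via {0↦3, 1↦5}  →  V:4 E:4  edges: 0-q->3 1-p->0 2-q->3 3-p->3
normal form: no rule applies after step 3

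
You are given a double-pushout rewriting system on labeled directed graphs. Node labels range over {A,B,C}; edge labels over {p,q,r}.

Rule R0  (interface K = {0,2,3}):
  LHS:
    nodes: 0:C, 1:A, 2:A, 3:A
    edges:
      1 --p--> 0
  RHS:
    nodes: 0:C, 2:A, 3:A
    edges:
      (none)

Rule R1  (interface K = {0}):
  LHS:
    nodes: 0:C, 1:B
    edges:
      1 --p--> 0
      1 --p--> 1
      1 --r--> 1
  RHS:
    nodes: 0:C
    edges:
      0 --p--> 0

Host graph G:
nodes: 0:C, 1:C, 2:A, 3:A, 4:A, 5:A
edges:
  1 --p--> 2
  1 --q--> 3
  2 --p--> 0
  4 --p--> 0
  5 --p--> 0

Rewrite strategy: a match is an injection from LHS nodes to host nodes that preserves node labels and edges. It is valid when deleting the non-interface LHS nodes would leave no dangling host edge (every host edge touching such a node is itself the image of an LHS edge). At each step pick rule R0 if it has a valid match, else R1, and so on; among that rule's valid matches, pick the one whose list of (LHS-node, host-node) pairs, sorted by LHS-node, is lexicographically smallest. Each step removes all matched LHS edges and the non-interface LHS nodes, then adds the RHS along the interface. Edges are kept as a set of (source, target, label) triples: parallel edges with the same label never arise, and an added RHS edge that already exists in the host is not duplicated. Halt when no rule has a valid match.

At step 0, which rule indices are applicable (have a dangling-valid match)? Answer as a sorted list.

R0: 12 valid matches — {0↦0, 1↦4, 2↦2, 3↦3}, {0↦0, 1↦4, 2↦2, 3↦5}, {0↦0, 1↦4, 2↦3, 3↦2} (+9 more)
R1: no valid match — LHS pattern not found

Answer: [R0]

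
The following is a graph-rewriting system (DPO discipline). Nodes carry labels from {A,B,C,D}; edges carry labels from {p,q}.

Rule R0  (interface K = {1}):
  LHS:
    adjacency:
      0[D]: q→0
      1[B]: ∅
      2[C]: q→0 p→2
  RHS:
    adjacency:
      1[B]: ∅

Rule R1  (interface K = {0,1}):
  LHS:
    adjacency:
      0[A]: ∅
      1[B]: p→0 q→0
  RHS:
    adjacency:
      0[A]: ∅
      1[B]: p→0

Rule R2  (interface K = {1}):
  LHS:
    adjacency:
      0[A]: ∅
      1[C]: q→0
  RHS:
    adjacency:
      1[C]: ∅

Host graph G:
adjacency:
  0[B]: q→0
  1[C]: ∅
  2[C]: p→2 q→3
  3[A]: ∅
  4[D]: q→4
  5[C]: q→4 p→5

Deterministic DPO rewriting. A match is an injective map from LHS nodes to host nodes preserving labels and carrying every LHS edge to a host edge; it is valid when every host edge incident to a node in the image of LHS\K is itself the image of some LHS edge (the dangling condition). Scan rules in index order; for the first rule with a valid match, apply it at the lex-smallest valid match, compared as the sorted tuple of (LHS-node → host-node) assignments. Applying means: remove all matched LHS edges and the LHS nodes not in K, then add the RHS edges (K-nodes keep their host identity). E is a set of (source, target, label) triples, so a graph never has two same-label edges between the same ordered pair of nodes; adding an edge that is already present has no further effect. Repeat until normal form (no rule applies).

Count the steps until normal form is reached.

Answer: 2

Derivation:
initial: |V|=6 |E|=6  E = 0-q->0 2-p->2 2-q->3 4-q->4 5-q->4 5-p->5
step 1: apply R0 at {0↦4, 1↦0, 2↦5}  → |V|=4 |E|=3  E = 0-q->0 2-p->2 2-q->3
step 2: apply R2 at {0↦3, 1↦2}  → |V|=3 |E|=2  E = 0-q->0 2-p->2
final graph: no rule applies after step 2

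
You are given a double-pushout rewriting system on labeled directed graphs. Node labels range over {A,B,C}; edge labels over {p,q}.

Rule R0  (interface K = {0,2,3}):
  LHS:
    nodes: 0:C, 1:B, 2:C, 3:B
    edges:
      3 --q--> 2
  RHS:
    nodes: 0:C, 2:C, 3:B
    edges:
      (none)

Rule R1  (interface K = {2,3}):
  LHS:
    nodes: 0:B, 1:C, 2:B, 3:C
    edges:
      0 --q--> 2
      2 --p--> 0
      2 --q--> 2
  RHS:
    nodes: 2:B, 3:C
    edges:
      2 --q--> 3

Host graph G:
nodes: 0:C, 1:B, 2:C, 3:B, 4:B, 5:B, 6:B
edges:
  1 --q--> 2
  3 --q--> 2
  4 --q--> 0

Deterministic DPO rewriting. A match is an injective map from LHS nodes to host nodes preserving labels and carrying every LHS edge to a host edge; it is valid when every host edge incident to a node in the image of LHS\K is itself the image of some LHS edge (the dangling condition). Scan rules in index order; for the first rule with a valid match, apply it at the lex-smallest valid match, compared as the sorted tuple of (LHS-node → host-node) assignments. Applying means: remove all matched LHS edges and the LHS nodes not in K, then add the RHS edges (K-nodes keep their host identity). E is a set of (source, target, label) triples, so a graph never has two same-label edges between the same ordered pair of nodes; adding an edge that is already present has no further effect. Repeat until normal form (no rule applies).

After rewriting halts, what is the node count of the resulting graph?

Answer: 4

Rewrite trace:
initial: |V|=7 |E|=3  E = 1-q->2 3-q->2 4-q->0
step 1: apply R0 at {0↦0, 1↦5, 2↦2, 3↦1}  → |V|=6 |E|=2  E = 3-q->2 4-q->0
step 2: apply R0 at {0↦0, 1↦1, 2↦2, 3↦3}  → |V|=5 |E|=1  E = 4-q->0
step 3: apply R0 at {0↦2, 1↦3, 2↦0, 3↦4}  → |V|=4 |E|=0  E = ∅
normal form: no rule applies after step 3
NF nodes: {0:C, 2:C, 4:B, 6:B}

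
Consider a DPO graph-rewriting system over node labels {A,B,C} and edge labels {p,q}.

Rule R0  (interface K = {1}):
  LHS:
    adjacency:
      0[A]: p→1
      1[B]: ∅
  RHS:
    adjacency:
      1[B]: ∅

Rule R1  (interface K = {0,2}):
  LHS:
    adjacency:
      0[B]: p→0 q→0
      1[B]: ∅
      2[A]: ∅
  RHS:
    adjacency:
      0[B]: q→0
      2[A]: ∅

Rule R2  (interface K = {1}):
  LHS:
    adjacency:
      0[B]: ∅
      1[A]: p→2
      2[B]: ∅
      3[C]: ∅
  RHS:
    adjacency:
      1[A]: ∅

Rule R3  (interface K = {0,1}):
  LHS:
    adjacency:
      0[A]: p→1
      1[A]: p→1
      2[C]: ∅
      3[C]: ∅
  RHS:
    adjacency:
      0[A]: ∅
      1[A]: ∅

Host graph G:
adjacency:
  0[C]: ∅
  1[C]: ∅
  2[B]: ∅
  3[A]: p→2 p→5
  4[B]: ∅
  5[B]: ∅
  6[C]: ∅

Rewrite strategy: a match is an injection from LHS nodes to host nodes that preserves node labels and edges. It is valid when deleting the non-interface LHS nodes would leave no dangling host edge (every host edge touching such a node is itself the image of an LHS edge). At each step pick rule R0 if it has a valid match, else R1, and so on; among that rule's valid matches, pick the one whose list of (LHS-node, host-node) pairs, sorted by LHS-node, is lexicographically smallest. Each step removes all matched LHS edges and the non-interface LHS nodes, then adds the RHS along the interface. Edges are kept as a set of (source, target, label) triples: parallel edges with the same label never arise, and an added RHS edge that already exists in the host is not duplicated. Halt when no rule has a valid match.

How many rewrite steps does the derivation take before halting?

start.  V:7 E:2  edges: 3-p->2 3-p->5
1. fire R2 via {0↦4, 1↦3, 2↦2, 3↦0}  →  V:4 E:1  edges: 3-p->5
2. fire R0 via {0↦3, 1↦5}  →  V:3 E:0  edges: ∅
halt: no rule applies after step 2

Answer: 2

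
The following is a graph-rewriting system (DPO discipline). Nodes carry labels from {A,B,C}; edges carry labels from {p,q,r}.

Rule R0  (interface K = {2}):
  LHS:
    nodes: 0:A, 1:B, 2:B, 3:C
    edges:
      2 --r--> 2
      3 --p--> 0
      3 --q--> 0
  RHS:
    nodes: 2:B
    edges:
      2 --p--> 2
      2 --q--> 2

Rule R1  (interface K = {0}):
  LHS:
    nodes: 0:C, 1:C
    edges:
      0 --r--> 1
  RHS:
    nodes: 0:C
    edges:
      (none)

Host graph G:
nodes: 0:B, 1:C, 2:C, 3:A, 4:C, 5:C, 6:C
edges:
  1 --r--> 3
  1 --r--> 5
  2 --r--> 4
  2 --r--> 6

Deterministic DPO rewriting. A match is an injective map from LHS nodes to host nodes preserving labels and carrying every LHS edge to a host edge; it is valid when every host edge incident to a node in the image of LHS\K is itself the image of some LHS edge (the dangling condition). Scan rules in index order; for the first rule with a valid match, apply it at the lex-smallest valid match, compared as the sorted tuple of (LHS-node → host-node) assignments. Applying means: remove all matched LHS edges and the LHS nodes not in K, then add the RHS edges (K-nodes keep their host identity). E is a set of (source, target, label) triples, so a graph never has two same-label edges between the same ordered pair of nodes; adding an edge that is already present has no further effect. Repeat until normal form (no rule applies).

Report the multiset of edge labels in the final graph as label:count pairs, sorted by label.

initial: |V|=7 |E|=4  E = 1-r->3 1-r->5 2-r->4 2-r->6
step 1: apply R1 at {0↦1, 1↦5}  → |V|=6 |E|=3  E = 1-r->3 2-r->4 2-r->6
step 2: apply R1 at {0↦2, 1↦4}  → |V|=5 |E|=2  E = 1-r->3 2-r->6
step 3: apply R1 at {0↦2, 1↦6}  → |V|=4 |E|=1  E = 1-r->3
halt: no rule applies after step 3
NF edges: [(1, 3, 'r')]

Answer: r:1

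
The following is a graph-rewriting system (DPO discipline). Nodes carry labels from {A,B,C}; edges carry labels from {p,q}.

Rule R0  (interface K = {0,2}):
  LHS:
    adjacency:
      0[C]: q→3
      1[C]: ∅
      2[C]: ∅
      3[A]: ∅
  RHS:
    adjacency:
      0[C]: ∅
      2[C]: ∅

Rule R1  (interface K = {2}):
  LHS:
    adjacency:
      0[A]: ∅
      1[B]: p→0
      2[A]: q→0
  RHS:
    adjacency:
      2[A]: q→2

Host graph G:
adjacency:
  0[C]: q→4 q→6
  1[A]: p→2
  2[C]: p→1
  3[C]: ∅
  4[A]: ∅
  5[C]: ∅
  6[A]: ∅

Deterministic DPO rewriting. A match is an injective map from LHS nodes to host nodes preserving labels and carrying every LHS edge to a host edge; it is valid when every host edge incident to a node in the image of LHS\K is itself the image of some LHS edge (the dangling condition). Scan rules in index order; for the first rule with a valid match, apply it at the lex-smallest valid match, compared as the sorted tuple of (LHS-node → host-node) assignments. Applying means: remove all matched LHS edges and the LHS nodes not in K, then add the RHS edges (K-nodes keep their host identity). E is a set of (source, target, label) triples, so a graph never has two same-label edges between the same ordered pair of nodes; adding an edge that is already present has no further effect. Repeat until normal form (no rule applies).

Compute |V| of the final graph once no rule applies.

Answer: 3

Derivation:
initial: |V|=7 |E|=4  E = 0-q->4 0-q->6 1-p->2 2-p->1
step 1: apply R0 at {0↦0, 1↦3, 2↦2, 3↦4}  → |V|=5 |E|=3  E = 0-q->6 1-p->2 2-p->1
step 2: apply R0 at {0↦0, 1↦5, 2↦2, 3↦6}  → |V|=3 |E|=2  E = 1-p->2 2-p->1
halt: no rule applies after step 2
NF nodes: {0:C, 1:A, 2:C}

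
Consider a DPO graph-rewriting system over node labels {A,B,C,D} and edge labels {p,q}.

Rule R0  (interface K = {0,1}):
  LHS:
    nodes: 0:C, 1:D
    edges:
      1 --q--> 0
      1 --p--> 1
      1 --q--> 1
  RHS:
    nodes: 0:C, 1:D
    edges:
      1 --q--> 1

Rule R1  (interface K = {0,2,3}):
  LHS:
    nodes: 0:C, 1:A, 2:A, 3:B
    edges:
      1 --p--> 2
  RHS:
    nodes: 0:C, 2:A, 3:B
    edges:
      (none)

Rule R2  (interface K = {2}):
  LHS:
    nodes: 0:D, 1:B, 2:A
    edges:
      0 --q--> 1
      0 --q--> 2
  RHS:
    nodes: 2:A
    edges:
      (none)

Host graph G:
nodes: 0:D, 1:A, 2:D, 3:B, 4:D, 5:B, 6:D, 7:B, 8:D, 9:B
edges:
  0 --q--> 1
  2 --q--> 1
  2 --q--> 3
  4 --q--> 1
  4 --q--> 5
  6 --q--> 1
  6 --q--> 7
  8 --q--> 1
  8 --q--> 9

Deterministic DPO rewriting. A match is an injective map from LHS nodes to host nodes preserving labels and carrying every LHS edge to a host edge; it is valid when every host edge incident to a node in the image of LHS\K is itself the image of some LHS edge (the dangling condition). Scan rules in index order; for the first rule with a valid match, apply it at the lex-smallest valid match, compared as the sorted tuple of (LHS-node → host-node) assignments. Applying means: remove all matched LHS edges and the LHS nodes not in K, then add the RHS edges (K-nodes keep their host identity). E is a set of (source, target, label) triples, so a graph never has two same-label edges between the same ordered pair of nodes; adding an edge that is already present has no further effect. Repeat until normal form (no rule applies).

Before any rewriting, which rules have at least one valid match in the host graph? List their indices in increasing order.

Answer: [R2]

Steps:
R0: no valid match — LHS pattern not found
R1: no valid match — LHS pattern not found
R2: 4 valid matches — {0↦2, 1↦3, 2↦1}, {0↦4, 1↦5, 2↦1}, {0↦6, 1↦7, 2↦1} (+1 more)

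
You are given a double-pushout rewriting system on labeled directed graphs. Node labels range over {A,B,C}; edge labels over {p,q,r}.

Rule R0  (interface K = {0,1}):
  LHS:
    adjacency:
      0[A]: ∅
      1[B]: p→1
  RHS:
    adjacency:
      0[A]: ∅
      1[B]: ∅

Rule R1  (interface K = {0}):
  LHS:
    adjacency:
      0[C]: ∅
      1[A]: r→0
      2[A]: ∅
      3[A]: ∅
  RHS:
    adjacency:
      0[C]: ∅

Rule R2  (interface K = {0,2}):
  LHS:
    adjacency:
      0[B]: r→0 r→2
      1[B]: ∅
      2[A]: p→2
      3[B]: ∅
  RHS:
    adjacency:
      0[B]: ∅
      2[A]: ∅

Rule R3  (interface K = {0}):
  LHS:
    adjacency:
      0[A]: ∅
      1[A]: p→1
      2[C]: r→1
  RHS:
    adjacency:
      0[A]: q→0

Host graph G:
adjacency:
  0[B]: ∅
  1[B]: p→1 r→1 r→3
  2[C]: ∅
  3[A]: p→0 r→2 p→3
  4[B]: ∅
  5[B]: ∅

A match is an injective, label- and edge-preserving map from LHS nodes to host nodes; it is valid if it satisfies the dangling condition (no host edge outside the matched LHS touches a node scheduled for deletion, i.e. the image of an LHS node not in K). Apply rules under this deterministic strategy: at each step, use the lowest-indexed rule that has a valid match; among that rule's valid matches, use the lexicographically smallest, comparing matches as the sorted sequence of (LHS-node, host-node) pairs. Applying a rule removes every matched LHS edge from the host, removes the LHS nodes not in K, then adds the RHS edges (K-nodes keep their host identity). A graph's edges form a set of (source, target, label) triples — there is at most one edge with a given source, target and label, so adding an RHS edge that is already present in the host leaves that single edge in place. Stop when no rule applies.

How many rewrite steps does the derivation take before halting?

Answer: 2

Rewrite trace:
initial: |V|=6 |E|=6  E = 1-p->1 1-r->1 1-r->3 3-p->0 3-r->2 3-p->3
step 1: apply R0 at {0↦3, 1↦1}  → |V|=6 |E|=5  E = 1-r->1 1-r->3 3-p->0 3-r->2 3-p->3
step 2: apply R2 at {0↦1, 1↦4, 2↦3, 3↦5}  → |V|=4 |E|=2  E = 3-p->0 3-r->2
halt: no rule applies after step 2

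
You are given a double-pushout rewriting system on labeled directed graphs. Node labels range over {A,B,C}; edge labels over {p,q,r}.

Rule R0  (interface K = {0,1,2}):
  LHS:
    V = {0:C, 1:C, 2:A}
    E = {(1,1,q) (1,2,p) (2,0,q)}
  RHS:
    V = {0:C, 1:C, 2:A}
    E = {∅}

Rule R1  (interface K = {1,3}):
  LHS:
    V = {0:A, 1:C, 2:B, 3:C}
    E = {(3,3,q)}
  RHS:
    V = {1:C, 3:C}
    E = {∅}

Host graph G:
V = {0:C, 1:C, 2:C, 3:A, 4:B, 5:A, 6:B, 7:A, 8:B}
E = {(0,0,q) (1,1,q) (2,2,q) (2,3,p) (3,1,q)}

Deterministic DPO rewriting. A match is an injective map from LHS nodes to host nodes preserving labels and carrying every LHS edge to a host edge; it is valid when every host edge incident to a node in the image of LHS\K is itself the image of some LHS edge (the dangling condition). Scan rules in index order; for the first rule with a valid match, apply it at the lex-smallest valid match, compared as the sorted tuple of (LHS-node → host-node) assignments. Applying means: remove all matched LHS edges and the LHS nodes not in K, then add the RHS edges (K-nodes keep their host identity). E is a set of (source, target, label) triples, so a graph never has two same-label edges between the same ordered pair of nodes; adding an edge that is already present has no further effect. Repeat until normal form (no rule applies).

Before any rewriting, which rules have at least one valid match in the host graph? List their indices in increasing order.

Answer: [R0,R1]

Steps:
R0: 1 valid match — {0↦1, 1↦2, 2↦3}
R1: 36 valid matches — {0↦5, 1↦0, 2↦4, 3↦1}, {0↦5, 1↦0, 2↦4, 3↦2}, {0↦5, 1↦0, 2↦6, 3↦1} (+33 more)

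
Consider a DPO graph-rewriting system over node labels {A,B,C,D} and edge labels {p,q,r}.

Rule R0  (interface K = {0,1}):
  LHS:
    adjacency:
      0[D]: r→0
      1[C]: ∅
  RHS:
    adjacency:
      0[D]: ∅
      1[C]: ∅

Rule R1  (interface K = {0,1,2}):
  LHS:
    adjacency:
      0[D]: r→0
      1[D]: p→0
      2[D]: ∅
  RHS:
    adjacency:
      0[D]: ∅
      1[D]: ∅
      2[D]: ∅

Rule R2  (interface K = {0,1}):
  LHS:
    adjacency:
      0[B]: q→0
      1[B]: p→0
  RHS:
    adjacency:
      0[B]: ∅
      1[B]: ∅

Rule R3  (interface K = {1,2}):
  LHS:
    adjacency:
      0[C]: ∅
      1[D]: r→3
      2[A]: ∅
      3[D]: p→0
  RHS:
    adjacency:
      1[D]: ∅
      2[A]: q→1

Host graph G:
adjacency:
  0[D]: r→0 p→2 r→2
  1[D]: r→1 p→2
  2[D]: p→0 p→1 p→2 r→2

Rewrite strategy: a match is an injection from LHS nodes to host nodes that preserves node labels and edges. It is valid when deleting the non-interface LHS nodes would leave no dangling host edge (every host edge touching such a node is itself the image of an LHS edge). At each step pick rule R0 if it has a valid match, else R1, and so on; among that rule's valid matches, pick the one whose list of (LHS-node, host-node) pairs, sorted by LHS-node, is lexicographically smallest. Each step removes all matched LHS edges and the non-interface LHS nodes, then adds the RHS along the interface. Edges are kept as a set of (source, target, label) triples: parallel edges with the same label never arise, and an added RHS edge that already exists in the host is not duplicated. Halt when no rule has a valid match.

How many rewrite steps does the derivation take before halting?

Answer: 3

Steps:
start.  V:3 E:9  edges: 0-r->0 0-p->2 0-r->2 1-r->1 1-p->2 2-p->0 2-p->1 2-p->2 2-r->2
1. fire R1 via {0↦0, 1↦2, 2↦1}  →  V:3 E:7  edges: 0-p->2 0-r->2 1-r->1 1-p->2 2-p->1 2-p->2 2-r->2
2. fire R1 via {0↦1, 1↦2, 2↦0}  →  V:3 E:5  edges: 0-p->2 0-r->2 1-p->2 2-p->2 2-r->2
3. fire R1 via {0↦2, 1↦0, 2↦1}  →  V:3 E:3  edges: 0-r->2 1-p->2 2-p->2
halt: no rule applies after step 3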